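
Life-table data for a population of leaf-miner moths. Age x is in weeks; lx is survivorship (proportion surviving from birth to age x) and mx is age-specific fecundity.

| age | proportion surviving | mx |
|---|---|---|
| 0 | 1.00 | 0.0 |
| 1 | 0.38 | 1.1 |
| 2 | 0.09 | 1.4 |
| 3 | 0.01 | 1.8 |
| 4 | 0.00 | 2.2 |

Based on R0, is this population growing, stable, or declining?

declining

R0 = Σ lx·mx = 0 + 0.418 + 0.126 + 0.018 + 0 = 0.562
R0 < 1, so the population is declining.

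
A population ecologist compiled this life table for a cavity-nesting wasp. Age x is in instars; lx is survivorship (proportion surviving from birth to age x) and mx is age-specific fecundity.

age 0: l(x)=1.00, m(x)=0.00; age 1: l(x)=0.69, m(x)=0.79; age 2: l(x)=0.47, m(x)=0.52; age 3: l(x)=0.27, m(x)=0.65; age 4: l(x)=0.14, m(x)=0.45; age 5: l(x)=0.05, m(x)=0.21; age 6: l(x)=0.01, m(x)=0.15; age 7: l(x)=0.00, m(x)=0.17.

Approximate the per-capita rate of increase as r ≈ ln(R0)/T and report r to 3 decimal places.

R0 = Σ lx·mx = 0 + 0.5451 + 0.2444 + 0.1755 + 0.063 + 0.0105 + 0.0015 + 0 = 1.04
Σ x·lx·mx = 1.8739; T = 1.8739/1.04 = 1.80183…
r ≈ ln(R0)/T = ln(1.04)/1.80183… = 0.02177… → 0.022

0.022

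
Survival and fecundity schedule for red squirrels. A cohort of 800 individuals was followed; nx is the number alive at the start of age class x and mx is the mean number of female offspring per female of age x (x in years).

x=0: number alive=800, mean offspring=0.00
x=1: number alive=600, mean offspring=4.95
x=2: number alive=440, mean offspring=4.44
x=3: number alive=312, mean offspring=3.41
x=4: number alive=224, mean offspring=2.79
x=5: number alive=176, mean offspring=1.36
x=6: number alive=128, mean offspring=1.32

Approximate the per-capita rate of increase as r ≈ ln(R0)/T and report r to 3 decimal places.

lx = nx/n0 = nx/800: 1, 0.75, 0.55, 0.39, 0.28, 0.22, 0.16
R0 = Σ lx·mx = 0 + 3.7125 + 2.442 + 1.3299 + 0.7812 + 0.2992 + 0.2112 = 8.776
Σ x·lx·mx = 18.4742; T = 18.4742/8.776 = 2.10508…
r ≈ ln(R0)/T = ln(8.776)/2.10508… = 1.0318… → 1.032

1.032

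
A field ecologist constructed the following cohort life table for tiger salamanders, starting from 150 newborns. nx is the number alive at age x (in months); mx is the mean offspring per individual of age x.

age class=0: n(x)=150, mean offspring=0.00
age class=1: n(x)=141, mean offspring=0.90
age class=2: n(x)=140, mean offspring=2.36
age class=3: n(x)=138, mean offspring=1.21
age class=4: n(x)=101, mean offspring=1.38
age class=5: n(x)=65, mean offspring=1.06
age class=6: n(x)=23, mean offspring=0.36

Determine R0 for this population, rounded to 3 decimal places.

5.606

lx = nx/n0 = nx/150: 1, 0.94, 0.93333…, 0.92, 0.67333…, 0.43333…, 0.15333…
lx·mx by age: 0, 0.846, 2.202667…, 1.1132, 0.9292…, 0.459333…, 0.0552…
R0 = Σ lx·mx = 5.6056… → 5.606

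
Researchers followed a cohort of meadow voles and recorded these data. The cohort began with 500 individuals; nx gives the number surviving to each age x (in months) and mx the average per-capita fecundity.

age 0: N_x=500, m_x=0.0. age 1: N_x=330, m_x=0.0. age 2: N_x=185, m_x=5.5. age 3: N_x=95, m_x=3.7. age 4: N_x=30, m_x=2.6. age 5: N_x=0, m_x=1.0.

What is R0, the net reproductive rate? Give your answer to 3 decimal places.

lx = nx/n0 = nx/500: 1, 0.66, 0.37, 0.19, 0.06, 0
lx·mx by age: 0, 0, 2.035, 0.703, 0.156, 0
R0 = Σ lx·mx = 2.894 → 2.894

2.894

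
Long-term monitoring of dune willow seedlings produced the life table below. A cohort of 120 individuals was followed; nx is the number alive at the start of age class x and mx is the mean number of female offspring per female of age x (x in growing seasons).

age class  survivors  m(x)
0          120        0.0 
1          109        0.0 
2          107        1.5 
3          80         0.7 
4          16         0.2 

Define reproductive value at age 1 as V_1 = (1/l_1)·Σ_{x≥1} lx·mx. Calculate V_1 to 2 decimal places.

lx = nx/n0 = nx/120: 1, 0.90833…, 0.89167…, 0.66667…, 0.13333…
lx·mx for x ≥ 1: 0, 1.3375…, 0.466667…, 0.026667… → sum = 1.830833…
V_1 = 1.830833… / l_1 = 1.830833… / 0.908333… = 2.015596… → 2.02

2.02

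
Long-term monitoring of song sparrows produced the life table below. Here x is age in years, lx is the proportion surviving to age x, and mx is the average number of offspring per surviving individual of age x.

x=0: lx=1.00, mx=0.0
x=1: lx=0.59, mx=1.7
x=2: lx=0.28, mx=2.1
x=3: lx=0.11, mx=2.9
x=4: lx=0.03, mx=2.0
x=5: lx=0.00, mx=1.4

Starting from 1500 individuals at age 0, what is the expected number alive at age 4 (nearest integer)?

Expected survivors = N0 · l_4 = 1500 × 0.03 = 45 → 45

45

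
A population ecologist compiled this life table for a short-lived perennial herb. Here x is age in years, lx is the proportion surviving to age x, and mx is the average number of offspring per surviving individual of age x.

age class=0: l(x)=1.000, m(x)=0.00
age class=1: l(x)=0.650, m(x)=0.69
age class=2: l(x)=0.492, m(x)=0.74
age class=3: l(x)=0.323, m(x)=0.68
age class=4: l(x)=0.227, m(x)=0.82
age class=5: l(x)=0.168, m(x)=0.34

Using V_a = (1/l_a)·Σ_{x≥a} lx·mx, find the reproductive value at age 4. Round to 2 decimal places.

lx·mx for x ≥ 4: 0.18614, 0.05712 → sum = 0.24326
V_4 = 0.24326 / l_4 = 0.24326 / 0.227 = 1.07163… → 1.07

1.07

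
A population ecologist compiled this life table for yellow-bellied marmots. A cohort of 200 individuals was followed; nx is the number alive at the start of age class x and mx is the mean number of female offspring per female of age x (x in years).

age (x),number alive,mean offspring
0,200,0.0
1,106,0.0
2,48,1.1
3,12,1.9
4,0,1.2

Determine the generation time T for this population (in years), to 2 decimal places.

lx = nx/n0 = nx/200: 1, 0.53, 0.24, 0.06, 0
lx·mx: 0, 0, 0.264, 0.114, 0 → R0 = 0.378
x·lx·mx: 0, 0, 0.528, 0.342, 0 → Σ = 0.87
T = 0.87 / 0.378 = 2.301587… → 2.30

2.30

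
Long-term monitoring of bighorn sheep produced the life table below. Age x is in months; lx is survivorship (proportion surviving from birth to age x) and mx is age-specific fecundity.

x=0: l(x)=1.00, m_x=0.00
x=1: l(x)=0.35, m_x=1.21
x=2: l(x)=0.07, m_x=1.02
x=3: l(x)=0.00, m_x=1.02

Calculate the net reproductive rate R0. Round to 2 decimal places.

lx·mx by age: 0, 0.4235, 0.0714, 0
R0 = Σ lx·mx = 0.4949 → 0.49

0.49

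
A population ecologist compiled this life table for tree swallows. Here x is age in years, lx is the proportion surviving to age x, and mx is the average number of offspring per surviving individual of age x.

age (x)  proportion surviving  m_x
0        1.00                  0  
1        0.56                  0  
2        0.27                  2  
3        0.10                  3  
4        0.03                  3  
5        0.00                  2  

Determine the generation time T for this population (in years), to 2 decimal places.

2.52

lx·mx: 0, 0, 0.54, 0.3, 0.09, 0 → R0 = 0.93
x·lx·mx: 0, 0, 1.08, 0.9, 0.36, 0 → Σ = 2.34
T = 2.34 / 0.93 = 2.516129… → 2.52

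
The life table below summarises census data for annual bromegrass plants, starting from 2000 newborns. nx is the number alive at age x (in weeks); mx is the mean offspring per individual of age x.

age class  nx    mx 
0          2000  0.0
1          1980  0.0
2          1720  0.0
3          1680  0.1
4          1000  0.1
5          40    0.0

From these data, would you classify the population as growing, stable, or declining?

lx = nx/n0 = nx/2000: 1, 0.99, 0.86, 0.84, 0.5, 0.02
R0 = Σ lx·mx = 0 + 0 + 0 + 0.084 + 0.05 + 0 = 0.134
R0 < 1, so the population is declining.

declining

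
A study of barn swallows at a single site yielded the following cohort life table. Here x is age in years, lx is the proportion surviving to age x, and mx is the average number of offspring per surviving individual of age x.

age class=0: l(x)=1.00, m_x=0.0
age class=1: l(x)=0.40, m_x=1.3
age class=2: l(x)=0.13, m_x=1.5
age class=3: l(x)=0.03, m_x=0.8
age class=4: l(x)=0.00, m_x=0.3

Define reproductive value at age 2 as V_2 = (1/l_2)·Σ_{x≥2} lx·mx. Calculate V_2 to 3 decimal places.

1.685

lx·mx for x ≥ 2: 0.195, 0.024, 0 → sum = 0.219
V_2 = 0.219 / l_2 = 0.219 / 0.13 = 1.684615… → 1.685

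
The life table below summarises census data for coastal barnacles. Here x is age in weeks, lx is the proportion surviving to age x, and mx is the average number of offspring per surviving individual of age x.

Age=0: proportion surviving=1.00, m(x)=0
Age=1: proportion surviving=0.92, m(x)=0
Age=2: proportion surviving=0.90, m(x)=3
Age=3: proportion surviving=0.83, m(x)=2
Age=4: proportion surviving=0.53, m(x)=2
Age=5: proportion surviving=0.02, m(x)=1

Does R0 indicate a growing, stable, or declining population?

growing

R0 = Σ lx·mx = 0 + 0 + 2.7 + 1.66 + 1.06 + 0.02 = 5.44
R0 > 1, so the population is growing.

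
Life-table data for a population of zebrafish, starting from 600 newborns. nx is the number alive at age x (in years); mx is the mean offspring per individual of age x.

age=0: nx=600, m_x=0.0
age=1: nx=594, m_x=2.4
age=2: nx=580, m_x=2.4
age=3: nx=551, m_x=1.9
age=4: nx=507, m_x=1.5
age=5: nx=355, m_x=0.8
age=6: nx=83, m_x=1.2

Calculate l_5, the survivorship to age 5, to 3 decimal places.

l_5 = n_5/n_0 = 355/600 = 0.591667… → 0.592

0.592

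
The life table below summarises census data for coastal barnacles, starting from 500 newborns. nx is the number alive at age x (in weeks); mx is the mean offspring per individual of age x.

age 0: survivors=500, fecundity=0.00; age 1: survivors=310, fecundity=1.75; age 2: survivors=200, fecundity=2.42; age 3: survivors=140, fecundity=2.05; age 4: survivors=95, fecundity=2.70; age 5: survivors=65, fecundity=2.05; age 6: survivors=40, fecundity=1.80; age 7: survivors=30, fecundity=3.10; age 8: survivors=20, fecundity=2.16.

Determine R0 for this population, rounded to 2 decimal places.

3.82

lx = nx/n0 = nx/500: 1, 0.62, 0.4, 0.28, 0.19, 0.13, 0.08, 0.06, 0.04
lx·mx by age: 0, 1.085, 0.968, 0.574, 0.513, 0.2665, 0.144, 0.186, 0.0864
R0 = Σ lx·mx = 3.8229 → 3.82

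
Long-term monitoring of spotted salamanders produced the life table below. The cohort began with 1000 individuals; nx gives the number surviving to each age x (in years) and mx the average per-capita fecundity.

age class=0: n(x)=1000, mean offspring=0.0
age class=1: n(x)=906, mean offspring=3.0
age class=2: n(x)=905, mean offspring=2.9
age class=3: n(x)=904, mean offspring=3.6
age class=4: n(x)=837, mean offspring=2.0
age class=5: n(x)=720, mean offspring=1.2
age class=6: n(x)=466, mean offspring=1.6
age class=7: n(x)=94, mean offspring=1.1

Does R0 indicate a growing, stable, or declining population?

lx = nx/n0 = nx/1000: 1, 0.906, 0.905, 0.904, 0.837, 0.72, 0.466, 0.094
R0 = Σ lx·mx = 0 + 2.718 + 2.6245 + 3.2544 + 1.674 + 0.864 + 0.7456 + 0.1034 = 11.9839
R0 > 1, so the population is growing.

growing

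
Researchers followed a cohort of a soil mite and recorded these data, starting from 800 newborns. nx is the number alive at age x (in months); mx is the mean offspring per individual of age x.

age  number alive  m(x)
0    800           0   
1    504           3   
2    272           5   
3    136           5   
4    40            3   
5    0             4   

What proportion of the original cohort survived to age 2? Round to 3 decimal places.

l_2 = n_2/n_0 = 272/800 = 0.34 → 0.340

0.340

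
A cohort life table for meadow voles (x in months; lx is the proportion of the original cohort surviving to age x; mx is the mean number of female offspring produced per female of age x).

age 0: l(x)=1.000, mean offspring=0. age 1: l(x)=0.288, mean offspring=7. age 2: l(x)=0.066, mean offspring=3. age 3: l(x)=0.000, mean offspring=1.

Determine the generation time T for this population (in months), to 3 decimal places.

lx·mx: 0, 2.016, 0.198, 0 → R0 = 2.214
x·lx·mx: 0, 2.016, 0.396, 0 → Σ = 2.412
T = 2.412 / 2.214 = 1.089431… → 1.089

1.089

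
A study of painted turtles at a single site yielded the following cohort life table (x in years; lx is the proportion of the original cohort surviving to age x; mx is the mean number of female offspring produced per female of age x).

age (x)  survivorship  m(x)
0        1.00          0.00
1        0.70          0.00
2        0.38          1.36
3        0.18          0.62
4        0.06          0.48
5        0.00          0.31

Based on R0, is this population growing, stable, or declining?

R0 = Σ lx·mx = 0 + 0 + 0.5168 + 0.1116 + 0.0288 + 0 = 0.6572
R0 < 1, so the population is declining.

declining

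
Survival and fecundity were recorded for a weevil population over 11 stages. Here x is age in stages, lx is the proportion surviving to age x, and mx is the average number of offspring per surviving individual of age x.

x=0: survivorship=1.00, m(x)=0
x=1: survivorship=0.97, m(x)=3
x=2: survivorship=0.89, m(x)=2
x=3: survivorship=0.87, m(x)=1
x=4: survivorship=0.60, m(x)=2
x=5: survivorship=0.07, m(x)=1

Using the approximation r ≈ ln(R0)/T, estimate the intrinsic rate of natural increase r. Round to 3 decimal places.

R0 = Σ lx·mx = 0 + 2.91 + 1.78 + 0.87 + 1.2 + 0.07 = 6.83
Σ x·lx·mx = 14.23; T = 14.23/6.83 = 2.08346…
r ≈ ln(R0)/T = ln(6.83)/2.08346… = 0.92218… → 0.922

0.922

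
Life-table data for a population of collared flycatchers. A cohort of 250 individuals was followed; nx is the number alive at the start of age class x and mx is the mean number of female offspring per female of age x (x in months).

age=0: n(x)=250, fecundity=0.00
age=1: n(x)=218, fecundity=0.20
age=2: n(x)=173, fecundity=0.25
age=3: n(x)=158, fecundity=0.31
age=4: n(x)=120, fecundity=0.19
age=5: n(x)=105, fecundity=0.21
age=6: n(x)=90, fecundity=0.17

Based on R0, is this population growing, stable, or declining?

lx = nx/n0 = nx/250: 1, 0.872, 0.692, 0.632, 0.48, 0.42, 0.36
R0 = Σ lx·mx = 0 + 0.1744 + 0.173 + 0.19592 + 0.0912 + 0.0882 + 0.0612 = 0.78392
R0 < 1, so the population is declining.

declining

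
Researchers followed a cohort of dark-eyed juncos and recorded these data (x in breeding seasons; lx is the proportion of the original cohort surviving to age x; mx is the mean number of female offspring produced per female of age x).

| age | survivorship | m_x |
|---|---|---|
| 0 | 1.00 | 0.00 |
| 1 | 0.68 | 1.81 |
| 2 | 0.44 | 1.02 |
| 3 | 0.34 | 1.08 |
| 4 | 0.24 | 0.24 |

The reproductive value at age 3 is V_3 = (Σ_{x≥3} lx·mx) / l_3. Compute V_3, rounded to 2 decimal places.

lx·mx for x ≥ 3: 0.3672, 0.0576 → sum = 0.4248
V_3 = 0.4248 / l_3 = 0.4248 / 0.34 = 1.249412… → 1.25

1.25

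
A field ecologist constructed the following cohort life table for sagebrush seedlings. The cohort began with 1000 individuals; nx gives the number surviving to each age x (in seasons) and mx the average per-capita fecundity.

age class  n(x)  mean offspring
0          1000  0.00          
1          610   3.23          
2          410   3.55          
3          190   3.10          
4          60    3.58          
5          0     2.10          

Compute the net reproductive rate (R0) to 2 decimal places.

4.23

lx = nx/n0 = nx/1000: 1, 0.61, 0.41, 0.19, 0.06, 0
lx·mx by age: 0, 1.9703, 1.4555, 0.589, 0.2148, 0
R0 = Σ lx·mx = 4.2296 → 4.23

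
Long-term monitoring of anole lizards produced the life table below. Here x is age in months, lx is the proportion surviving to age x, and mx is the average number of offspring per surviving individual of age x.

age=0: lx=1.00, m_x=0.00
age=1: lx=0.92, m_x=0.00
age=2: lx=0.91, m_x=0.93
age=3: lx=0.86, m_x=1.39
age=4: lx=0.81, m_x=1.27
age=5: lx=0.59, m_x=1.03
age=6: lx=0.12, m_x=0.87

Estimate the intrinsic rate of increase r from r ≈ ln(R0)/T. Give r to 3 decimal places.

0.385

R0 = Σ lx·mx = 0 + 0 + 0.8463 + 1.1954 + 1.0287 + 0.6077 + 0.1044 = 3.7825
Σ x·lx·mx = 13.0585; T = 13.0585/3.7825 = 3.45235…
r ≈ ln(R0)/T = ln(3.7825)/3.45235… = 0.38536… → 0.385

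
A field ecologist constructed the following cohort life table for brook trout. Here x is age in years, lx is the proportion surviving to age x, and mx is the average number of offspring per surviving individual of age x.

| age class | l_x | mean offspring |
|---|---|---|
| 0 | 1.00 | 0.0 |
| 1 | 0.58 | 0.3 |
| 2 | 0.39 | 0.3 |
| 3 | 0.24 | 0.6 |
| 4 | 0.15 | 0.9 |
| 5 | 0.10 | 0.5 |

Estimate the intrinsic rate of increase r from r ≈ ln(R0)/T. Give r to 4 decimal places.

-0.1818

R0 = Σ lx·mx = 0 + 0.174 + 0.117 + 0.144 + 0.135 + 0.05 = 0.62
Σ x·lx·mx = 1.63; T = 1.63/0.62 = 2.62903…
r ≈ ln(R0)/T = ln(0.62)/2.62903… = -0.18183… → -0.1818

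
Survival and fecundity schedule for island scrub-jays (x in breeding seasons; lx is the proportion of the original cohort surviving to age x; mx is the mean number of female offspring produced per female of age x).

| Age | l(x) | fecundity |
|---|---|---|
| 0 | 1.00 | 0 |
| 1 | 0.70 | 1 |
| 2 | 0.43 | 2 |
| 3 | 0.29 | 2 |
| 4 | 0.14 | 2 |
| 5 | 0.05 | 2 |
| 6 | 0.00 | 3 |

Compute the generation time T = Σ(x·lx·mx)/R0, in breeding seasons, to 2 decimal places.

2.29

lx·mx: 0, 0.7, 0.86, 0.58, 0.28, 0.1, 0 → R0 = 2.52
x·lx·mx: 0, 0.7, 1.72, 1.74, 1.12, 0.5, 0 → Σ = 5.78
T = 5.78 / 2.52 = 2.293651… → 2.29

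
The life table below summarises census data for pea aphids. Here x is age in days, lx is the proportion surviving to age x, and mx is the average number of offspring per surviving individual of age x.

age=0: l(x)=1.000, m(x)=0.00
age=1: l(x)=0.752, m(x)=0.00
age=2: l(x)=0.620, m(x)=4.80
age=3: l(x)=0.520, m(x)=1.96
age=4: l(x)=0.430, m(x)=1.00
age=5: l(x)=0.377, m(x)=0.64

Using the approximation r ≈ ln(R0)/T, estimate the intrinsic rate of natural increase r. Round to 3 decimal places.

R0 = Σ lx·mx = 0 + 0 + 2.976 + 1.0192 + 0.43 + 0.24128 = 4.66648
Σ x·lx·mx = 11.936; T = 11.936/4.66648 = 2.55782…
r ≈ ln(R0)/T = ln(4.66648)/2.55782… = 0.60223… → 0.602

0.602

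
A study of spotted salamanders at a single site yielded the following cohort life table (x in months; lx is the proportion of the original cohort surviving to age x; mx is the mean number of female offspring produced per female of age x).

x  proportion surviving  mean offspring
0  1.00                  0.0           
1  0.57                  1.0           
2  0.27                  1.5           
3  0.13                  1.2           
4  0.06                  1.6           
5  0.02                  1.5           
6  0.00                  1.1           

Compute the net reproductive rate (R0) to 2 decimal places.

1.26

lx·mx by age: 0, 0.57, 0.405, 0.156, 0.096, 0.03, 0
R0 = Σ lx·mx = 1.257 → 1.26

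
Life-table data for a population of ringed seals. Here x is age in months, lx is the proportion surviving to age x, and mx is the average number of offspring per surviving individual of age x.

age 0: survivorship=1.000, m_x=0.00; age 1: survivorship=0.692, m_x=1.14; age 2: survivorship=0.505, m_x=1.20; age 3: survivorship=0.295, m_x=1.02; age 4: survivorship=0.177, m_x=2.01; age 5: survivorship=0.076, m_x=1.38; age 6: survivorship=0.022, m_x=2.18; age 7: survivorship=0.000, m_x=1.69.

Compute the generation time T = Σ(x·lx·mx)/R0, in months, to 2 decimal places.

2.33

lx·mx: 0, 0.78888, 0.606, 0.3009, 0.35577, 0.10488, 0.04796, 0 → R0 = 2.20439
x·lx·mx: 0, 0.78888, 1.212, 0.9027, 1.42308, 0.5244, 0.28776, 0 → Σ = 5.13882
T = 5.13882 / 2.20439 = 2.331176… → 2.33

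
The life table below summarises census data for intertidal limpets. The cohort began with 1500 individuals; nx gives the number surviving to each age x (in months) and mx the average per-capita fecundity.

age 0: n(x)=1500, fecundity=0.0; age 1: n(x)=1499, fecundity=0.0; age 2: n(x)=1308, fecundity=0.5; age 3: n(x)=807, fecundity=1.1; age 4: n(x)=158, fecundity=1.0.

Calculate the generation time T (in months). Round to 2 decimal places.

2.71

lx = nx/n0 = nx/1500: 1, 0.99933…, 0.872, 0.538, 0.10533…
lx·mx: 0, 0, 0.436, 0.5918, 0.105333… → R0 = 1.133133…
x·lx·mx: 0, 0, 0.872, 1.7754, 0.421333… → Σ = 3.068733…
T = 3.068733… / 1.133133… = 2.708184… → 2.71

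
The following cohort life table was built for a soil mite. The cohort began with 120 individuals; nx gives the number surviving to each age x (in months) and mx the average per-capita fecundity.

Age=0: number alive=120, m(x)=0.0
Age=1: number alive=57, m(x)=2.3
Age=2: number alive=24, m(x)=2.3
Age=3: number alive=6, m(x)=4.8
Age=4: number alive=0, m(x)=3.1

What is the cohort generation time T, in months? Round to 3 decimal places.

1.524

lx = nx/n0 = nx/120: 1, 0.475, 0.2, 0.05, 0
lx·mx: 0, 1.0925, 0.46, 0.24, 0 → R0 = 1.7925
x·lx·mx: 0, 1.0925, 0.92, 0.72, 0 → Σ = 2.7325
T = 2.7325 / 1.7925 = 1.524407… → 1.524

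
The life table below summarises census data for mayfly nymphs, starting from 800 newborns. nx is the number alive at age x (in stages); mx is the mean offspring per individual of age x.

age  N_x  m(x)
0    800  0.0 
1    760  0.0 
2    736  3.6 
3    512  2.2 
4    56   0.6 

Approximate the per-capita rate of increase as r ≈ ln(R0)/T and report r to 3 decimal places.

0.675

lx = nx/n0 = nx/800: 1, 0.95, 0.92, 0.64, 0.07
R0 = Σ lx·mx = 0 + 0 + 3.312 + 1.408 + 0.042 = 4.762
Σ x·lx·mx = 11.016; T = 11.016/4.762 = 2.31331…
r ≈ ln(R0)/T = ln(4.762)/2.31331… = 0.67465… → 0.675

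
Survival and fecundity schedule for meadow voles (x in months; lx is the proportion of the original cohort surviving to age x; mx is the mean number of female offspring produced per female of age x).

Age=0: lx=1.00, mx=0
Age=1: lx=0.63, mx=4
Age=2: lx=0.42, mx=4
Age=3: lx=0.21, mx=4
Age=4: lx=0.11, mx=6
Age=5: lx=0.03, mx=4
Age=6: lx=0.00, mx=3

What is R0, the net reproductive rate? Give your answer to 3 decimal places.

lx·mx by age: 0, 2.52, 1.68, 0.84, 0.66, 0.12, 0
R0 = Σ lx·mx = 5.82 → 5.820

5.820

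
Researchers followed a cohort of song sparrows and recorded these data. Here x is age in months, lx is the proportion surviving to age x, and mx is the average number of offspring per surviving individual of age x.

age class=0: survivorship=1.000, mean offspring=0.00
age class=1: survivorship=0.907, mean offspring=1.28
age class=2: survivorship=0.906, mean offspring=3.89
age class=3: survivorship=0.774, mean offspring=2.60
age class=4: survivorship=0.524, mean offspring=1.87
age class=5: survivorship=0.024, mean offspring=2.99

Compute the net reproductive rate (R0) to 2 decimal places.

lx·mx by age: 0, 1.16096, 3.52434, 2.0124, 0.97988, 0.07176
R0 = Σ lx·mx = 7.74934 → 7.75

7.75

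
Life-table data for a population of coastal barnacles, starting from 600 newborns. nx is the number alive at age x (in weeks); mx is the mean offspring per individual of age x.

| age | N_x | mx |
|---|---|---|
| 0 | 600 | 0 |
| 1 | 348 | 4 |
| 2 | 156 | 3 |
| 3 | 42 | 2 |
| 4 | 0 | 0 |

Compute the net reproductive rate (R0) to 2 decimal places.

lx = nx/n0 = nx/600: 1, 0.58, 0.26, 0.07, 0
lx·mx by age: 0, 2.32, 0.78, 0.14, 0
R0 = Σ lx·mx = 3.24 → 3.24

3.24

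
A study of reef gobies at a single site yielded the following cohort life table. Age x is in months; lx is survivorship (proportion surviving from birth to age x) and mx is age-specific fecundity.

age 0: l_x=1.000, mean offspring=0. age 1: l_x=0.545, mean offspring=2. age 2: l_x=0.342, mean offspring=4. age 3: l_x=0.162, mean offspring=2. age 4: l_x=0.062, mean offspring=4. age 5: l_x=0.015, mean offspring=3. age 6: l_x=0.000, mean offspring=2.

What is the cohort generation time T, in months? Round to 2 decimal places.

lx·mx: 0, 1.09, 1.368, 0.324, 0.248, 0.045, 0 → R0 = 3.075
x·lx·mx: 0, 1.09, 2.736, 0.972, 0.992, 0.225, 0 → Σ = 6.015
T = 6.015 / 3.075 = 1.956098… → 1.96

1.96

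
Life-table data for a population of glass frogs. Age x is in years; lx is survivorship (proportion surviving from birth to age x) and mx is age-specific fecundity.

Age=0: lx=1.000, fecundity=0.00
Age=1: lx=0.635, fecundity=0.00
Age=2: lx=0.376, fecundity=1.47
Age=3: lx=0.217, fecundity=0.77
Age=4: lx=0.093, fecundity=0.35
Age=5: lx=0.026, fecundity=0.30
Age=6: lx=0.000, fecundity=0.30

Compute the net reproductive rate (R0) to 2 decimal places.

lx·mx by age: 0, 0, 0.55272, 0.16709, 0.03255, 0.0078, 0
R0 = Σ lx·mx = 0.76016 → 0.76

0.76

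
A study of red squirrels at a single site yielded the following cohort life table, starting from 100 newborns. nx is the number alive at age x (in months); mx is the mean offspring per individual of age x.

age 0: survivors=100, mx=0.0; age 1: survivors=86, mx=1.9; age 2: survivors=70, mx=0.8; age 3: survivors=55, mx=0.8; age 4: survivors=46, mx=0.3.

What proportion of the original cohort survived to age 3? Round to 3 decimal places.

0.550

l_3 = n_3/n_0 = 55/100 = 0.55 → 0.550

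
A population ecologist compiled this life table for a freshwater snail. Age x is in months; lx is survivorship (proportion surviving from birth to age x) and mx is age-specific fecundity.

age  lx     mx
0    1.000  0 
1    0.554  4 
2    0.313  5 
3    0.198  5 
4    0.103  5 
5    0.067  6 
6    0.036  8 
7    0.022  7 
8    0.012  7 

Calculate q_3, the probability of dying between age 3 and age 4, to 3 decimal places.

0.480

q_3 = (l_3 − l_4) / l_3 = (0.198 − 0.103) / 0.198
     = 0.095 / 0.198 = 0.479798… → 0.480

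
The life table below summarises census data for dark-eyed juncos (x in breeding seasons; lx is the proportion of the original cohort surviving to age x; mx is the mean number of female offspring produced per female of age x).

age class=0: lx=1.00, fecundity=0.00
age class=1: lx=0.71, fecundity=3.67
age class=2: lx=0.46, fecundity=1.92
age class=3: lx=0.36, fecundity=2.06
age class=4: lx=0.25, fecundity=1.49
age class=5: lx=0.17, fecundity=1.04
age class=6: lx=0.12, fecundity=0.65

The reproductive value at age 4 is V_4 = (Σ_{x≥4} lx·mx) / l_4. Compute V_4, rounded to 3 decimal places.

2.509

lx·mx for x ≥ 4: 0.3725, 0.1768, 0.078 → sum = 0.6273
V_4 = 0.6273 / l_4 = 0.6273 / 0.25 = 2.5092 → 2.509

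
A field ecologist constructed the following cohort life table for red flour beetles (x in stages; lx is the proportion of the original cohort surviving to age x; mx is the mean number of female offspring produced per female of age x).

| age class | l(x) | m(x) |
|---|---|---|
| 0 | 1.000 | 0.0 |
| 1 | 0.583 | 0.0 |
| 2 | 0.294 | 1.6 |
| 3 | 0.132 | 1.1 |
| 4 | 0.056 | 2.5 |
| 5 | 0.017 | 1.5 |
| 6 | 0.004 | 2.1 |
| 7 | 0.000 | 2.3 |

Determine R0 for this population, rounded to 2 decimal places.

lx·mx by age: 0, 0, 0.4704, 0.1452, 0.14, 0.0255, 0.0084, 0
R0 = Σ lx·mx = 0.7895 → 0.79

0.79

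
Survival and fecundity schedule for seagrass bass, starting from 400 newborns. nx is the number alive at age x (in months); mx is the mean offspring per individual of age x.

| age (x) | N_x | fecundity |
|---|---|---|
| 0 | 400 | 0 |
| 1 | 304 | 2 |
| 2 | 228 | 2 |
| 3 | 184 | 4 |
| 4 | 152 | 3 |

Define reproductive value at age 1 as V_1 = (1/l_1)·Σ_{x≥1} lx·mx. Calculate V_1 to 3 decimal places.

lx = nx/n0 = nx/400: 1, 0.76, 0.57, 0.46, 0.38
lx·mx for x ≥ 1: 1.52, 1.14, 1.84, 1.14 → sum = 5.64
V_1 = 5.64 / l_1 = 5.64 / 0.76 = 7.421053… → 7.421

7.421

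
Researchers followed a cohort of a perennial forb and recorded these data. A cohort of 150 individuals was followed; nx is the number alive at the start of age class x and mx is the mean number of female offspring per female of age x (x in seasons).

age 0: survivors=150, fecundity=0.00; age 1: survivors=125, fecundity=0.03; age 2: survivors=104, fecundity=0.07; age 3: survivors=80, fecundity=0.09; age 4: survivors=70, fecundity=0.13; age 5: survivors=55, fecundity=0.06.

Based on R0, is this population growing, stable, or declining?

lx = nx/n0 = nx/150: 1, 0.83333…, 0.69333…, 0.53333…, 0.46667…, 0.36667…
R0 = Σ lx·mx = 0 + 0.025… + 0.048533… + 0.048… + 0.060667… + 0.022… = 0.2042…
R0 < 1, so the population is declining.

declining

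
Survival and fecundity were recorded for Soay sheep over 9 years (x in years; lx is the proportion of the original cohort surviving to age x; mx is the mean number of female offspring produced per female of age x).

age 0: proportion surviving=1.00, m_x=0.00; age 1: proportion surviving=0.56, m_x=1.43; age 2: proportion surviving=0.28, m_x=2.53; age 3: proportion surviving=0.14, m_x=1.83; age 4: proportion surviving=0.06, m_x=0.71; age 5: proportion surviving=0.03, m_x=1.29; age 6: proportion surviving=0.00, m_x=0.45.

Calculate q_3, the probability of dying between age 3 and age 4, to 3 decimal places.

0.571

q_3 = (l_3 − l_4) / l_3 = (0.14 − 0.06) / 0.14
     = 0.08 / 0.14 = 0.571429… → 0.571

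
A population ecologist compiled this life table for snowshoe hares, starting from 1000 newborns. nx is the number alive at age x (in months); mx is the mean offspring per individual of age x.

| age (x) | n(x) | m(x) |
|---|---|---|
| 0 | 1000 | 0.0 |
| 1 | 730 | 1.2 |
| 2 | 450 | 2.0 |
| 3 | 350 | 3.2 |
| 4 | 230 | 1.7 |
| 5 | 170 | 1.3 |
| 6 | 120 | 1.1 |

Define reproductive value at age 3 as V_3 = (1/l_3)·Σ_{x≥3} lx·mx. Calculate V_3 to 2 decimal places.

lx = nx/n0 = nx/1000: 1, 0.73, 0.45, 0.35, 0.23, 0.17, 0.12
lx·mx for x ≥ 3: 1.12, 0.391, 0.221, 0.132 → sum = 1.864
V_3 = 1.864 / l_3 = 1.864 / 0.35 = 5.325714… → 5.33

5.33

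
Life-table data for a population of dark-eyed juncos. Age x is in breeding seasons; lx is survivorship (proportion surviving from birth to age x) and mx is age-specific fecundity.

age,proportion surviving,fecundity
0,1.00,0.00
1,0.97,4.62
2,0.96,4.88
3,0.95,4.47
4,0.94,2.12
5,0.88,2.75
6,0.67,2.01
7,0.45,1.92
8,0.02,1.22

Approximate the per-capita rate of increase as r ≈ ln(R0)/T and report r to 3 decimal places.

0.986

R0 = Σ lx·mx = 0 + 4.4814 + 4.6848 + 4.2465 + 1.9928 + 2.42 + 1.3467 + 0.864 + 0.0244 = 20.0606
Σ x·lx·mx = 60.9851; T = 60.9851/20.0606 = 3.04004…
r ≈ ln(R0)/T = ln(20.0606)/3.04004… = 0.98642… → 0.986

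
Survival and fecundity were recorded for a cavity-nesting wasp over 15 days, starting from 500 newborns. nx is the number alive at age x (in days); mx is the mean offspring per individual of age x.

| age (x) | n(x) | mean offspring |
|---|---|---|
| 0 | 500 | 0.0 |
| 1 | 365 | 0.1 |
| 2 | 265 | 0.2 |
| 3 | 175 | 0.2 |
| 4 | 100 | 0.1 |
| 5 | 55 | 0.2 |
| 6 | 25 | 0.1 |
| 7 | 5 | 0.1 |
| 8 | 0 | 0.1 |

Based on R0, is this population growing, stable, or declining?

declining

lx = nx/n0 = nx/500: 1, 0.73, 0.53, 0.35, 0.2, 0.11, 0.05, 0.01, 0
R0 = Σ lx·mx = 0 + 0.073 + 0.106 + 0.07 + 0.02 + 0.022 + 0.005 + 0.001 + 0 = 0.297
R0 < 1, so the population is declining.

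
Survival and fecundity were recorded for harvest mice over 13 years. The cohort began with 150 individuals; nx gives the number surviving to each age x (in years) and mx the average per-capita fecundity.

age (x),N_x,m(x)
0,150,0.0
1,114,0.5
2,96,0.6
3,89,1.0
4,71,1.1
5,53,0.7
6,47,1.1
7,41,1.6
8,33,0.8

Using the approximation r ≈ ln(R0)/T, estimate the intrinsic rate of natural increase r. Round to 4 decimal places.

lx = nx/n0 = nx/150: 1, 0.76, 0.64, 0.59333…, 0.47333…, 0.35333…, 0.31333…, 0.27333…, 0.22
R0 = Σ lx·mx = 0 + 0.38 + 0.384 + 0.59333… + 0.52067… + 0.24733… + 0.34467… + 0.43733… + 0.176 = 3.083333…
Σ x·lx·mx = 12.784667…; T = 12.784667…/3.083333… = 4.14638…
r ≈ ln(R0)/T = ln(3.083333…)/4.14638… = 0.271565… → 0.2716

0.2716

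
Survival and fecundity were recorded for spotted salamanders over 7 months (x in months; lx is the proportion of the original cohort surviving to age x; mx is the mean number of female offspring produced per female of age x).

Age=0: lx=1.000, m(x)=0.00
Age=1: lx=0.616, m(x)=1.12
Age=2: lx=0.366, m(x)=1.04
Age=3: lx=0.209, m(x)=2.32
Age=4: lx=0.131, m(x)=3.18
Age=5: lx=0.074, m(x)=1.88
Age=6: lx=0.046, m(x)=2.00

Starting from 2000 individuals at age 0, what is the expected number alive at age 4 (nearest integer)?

262

Expected survivors = N0 · l_4 = 2000 × 0.131 = 262 → 262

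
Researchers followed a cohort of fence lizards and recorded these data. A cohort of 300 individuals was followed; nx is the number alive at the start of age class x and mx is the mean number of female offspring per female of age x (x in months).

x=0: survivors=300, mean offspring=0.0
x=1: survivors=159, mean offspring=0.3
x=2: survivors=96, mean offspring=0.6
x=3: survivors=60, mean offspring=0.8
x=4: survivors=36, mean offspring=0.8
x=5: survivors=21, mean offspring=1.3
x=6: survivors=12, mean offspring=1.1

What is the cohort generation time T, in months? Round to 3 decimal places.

2.865

lx = nx/n0 = nx/300: 1, 0.53, 0.32, 0.2, 0.12, 0.07, 0.04
lx·mx: 0, 0.159, 0.192, 0.16, 0.096, 0.091, 0.044 → R0 = 0.742
x·lx·mx: 0, 0.159, 0.384, 0.48, 0.384, 0.455, 0.264 → Σ = 2.126
T = 2.126 / 0.742 = 2.865229… → 2.865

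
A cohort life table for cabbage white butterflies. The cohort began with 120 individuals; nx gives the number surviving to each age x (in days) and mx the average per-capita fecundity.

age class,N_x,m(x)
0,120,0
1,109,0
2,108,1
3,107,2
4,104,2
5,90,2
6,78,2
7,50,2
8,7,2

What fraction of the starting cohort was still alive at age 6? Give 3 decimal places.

0.650

l_6 = n_6/n_0 = 78/120 = 0.65 → 0.650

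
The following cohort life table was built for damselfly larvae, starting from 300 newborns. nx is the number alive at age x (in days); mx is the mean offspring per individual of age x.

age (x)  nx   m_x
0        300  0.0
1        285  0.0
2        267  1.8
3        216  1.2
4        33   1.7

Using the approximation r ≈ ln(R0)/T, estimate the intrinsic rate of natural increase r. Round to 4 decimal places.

lx = nx/n0 = nx/300: 1, 0.95, 0.89, 0.72, 0.11
R0 = Σ lx·mx = 0 + 0 + 1.602 + 0.864 + 0.187 = 2.653
Σ x·lx·mx = 6.544; T = 6.544/2.653 = 2.46664…
r ≈ ln(R0)/T = ln(2.653)/2.46664… = 0.395554… → 0.3956

0.3956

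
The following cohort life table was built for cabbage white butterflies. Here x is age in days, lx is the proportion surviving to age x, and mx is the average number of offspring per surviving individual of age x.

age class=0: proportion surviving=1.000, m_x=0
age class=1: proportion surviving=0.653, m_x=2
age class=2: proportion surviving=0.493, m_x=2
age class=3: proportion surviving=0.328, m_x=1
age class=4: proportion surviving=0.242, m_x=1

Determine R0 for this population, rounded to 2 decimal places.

2.86

lx·mx by age: 0, 1.306, 0.986, 0.328, 0.242
R0 = Σ lx·mx = 2.862 → 2.86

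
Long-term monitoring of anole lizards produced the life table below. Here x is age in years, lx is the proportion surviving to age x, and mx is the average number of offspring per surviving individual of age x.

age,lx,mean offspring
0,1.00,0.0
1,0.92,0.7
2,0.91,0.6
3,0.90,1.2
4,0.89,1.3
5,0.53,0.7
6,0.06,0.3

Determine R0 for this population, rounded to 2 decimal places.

3.82

lx·mx by age: 0, 0.644, 0.546, 1.08, 1.157, 0.371, 0.018
R0 = Σ lx·mx = 3.816 → 3.82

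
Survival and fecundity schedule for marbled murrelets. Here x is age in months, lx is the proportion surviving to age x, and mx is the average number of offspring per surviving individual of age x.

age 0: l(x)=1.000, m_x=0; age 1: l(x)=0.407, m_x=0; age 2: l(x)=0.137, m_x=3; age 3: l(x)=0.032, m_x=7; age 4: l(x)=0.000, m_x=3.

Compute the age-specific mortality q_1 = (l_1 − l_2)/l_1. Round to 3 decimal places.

q_1 = (l_1 − l_2) / l_1 = (0.407 − 0.137) / 0.407
     = 0.27 / 0.407 = 0.663391… → 0.663

0.663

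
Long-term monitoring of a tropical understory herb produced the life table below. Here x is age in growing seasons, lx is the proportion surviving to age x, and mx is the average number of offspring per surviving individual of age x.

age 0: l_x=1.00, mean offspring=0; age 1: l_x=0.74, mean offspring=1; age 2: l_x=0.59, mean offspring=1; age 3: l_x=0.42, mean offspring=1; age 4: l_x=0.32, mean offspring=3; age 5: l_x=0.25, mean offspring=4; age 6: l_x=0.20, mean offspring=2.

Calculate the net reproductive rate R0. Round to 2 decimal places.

lx·mx by age: 0, 0.74, 0.59, 0.42, 0.96, 1, 0.4
R0 = Σ lx·mx = 4.11 → 4.11

4.11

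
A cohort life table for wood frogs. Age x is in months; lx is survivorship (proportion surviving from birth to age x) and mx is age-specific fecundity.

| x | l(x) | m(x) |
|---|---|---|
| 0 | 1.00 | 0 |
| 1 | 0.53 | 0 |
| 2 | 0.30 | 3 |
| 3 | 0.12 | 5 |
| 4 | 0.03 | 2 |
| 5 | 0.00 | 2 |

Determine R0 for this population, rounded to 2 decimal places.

lx·mx by age: 0, 0, 0.9, 0.6, 0.06, 0
R0 = Σ lx·mx = 1.56 → 1.56

1.56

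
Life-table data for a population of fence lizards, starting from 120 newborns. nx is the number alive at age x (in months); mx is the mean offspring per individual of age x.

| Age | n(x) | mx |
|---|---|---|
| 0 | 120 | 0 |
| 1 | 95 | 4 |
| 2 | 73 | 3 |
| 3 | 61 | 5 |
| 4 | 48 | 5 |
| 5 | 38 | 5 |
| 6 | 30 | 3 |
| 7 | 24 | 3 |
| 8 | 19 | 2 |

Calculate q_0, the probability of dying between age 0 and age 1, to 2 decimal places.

0.21

lx = nx/n0 = nx/120: 1, 0.79167…, 0.60833…, 0.50833…, 0.4, 0.31667…, 0.25, 0.2, 0.15833…
q_0 = (l_0 − l_1) / l_0 = (1 − 0.791667…) / 1
     = 0.208333… / 1 = 0.208333… → 0.21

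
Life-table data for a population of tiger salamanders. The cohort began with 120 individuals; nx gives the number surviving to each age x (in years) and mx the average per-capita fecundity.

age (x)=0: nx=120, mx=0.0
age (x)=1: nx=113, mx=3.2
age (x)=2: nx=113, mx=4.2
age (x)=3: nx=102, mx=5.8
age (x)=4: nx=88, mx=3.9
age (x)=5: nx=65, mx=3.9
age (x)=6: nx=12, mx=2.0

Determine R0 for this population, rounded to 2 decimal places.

17.07

lx = nx/n0 = nx/120: 1, 0.94167…, 0.94167…, 0.85, 0.73333…, 0.54167…, 0.1
lx·mx by age: 0, 3.013333…, 3.955…, 4.93, 2.86…, 2.1125…, 0.2
R0 = Σ lx·mx = 17.070833… → 17.07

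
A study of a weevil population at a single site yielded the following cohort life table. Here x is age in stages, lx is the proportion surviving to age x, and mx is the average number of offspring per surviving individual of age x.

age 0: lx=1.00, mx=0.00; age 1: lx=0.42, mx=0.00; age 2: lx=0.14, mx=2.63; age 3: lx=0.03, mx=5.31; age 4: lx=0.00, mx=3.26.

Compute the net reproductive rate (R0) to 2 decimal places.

lx·mx by age: 0, 0, 0.3682, 0.1593, 0
R0 = Σ lx·mx = 0.5275 → 0.53

0.53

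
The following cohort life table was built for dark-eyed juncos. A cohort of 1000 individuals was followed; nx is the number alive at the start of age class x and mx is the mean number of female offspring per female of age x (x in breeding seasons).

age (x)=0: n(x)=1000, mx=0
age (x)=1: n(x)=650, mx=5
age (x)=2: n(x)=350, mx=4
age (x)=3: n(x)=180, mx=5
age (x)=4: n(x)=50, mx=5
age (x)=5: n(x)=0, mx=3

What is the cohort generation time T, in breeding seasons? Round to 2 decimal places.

lx = nx/n0 = nx/1000: 1, 0.65, 0.35, 0.18, 0.05, 0
lx·mx: 0, 3.25, 1.4, 0.9, 0.25, 0 → R0 = 5.8
x·lx·mx: 0, 3.25, 2.8, 2.7, 1, 0 → Σ = 9.75
T = 9.75 / 5.8 = 1.681034… → 1.68

1.68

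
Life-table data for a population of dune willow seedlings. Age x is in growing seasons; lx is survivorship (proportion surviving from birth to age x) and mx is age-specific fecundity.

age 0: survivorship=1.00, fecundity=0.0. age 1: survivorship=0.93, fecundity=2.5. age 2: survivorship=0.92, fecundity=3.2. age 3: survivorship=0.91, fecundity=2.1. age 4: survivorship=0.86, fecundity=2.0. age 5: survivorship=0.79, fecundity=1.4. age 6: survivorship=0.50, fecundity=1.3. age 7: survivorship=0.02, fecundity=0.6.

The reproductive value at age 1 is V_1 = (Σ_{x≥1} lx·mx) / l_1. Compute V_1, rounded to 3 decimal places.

lx·mx for x ≥ 1: 2.325, 2.944, 1.911, 1.72, 1.106, 0.65, 0.012 → sum = 10.668
V_1 = 10.668 / l_1 = 10.668 / 0.93 = 11.470968… → 11.471

11.471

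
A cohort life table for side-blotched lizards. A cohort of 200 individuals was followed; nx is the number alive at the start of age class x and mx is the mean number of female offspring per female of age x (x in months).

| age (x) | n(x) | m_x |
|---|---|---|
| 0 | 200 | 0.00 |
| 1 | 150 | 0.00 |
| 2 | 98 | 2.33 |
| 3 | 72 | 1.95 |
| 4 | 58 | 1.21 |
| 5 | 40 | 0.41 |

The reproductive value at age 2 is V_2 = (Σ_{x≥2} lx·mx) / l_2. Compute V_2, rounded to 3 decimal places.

4.646

lx = nx/n0 = nx/200: 1, 0.75, 0.49, 0.36, 0.29, 0.2
lx·mx for x ≥ 2: 1.1417, 0.702, 0.3509, 0.082 → sum = 2.2766
V_2 = 2.2766 / l_2 = 2.2766 / 0.49 = 4.646122… → 4.646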